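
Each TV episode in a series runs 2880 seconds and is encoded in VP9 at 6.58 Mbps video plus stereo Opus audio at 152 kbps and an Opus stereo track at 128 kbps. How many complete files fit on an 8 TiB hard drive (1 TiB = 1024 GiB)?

Audio total: 152 + 128 = 280 kbps = 0.280 Mbps.
Total bitrate: 6.860 Mbps.
Per item: 6.860 Mbps × 2880 s = 19,757 Mb = 2,470 MB.
Capacity: 8 TiB = 70,368,744 Mb; 3561.75 items → 3561 complete.

3561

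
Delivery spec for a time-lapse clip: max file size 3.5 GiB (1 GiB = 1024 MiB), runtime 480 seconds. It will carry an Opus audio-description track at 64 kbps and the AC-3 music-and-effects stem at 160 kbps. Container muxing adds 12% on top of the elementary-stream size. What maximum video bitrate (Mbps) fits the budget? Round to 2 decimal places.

Budget: 3.5 GiB = 30064.8 Mb.
Stream payload after overhead: 30064.8 / 1.12 = 26843.5 Mb.
Total bitrate budget: 26843.5 Mb / 480 s = 55.924 Mbps.
Audio total: 64 + 160 = 224 kbps = 0.224 Mbps.
Video: 55.924 − 0.224 = 55.700 Mbps.

55.70 Mbps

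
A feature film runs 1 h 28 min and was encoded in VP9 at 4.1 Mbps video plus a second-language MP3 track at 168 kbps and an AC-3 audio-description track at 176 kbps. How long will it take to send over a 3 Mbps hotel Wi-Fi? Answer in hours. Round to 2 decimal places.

2.17 hours

1 h 28 min = 88 min = 5280 s
Audio total: 168 + 176 = 344 kbps = 0.344 Mbps.
Total bitrate: 4.444 Mbps.
File: 4.444 Mbps × 5280 s = 23464.3 Mb.
At 3 Mbps: 23464.3 / 3 = 7821.4 s ≈ 2.17 hours.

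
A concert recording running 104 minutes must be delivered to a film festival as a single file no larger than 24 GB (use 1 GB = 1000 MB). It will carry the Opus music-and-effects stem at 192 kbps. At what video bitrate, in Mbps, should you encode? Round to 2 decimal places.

30.58 Mbps

Budget: 24 GB = 192000.0 Mb.
104 min = 6240 s
Total bitrate budget: 192000.0 Mb / 6240 s = 30.769 Mbps.
Audio: 192 kbps = 0.192 Mbps.
Video: 30.769 − 0.192 = 30.577 Mbps.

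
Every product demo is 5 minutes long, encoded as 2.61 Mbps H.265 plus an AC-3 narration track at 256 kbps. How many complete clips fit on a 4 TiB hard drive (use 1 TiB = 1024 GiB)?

40921

5 min = 300 s
Audio: 256 kbps = 0.256 Mbps.
Total bitrate: 2.866 Mbps.
Per item: 2.866 Mbps × 300 s = 859.8 Mb = 107.5 MB.
Capacity: 4 TiB = 35,184,372 Mb; 40921.58 items → 40921 complete.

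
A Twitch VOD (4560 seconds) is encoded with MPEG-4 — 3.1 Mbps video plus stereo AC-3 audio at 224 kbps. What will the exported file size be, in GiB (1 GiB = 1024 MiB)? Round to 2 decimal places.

1.76 GiB

Audio: 224 kbps = 0.224 Mbps.
Total bitrate: 3.1 + 0.224 = 3.324 Mbps.
Stream data: 3.324 Mbps × 4560 s = 15157.4 Mb.
15,157 Mb = 1,894,680,000 bytes ÷ 1,073,741,824 = 1.765 GiB.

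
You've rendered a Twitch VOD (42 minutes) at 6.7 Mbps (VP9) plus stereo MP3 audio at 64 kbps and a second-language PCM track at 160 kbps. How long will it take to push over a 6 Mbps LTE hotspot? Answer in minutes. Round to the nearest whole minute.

42 min = 2520 s
Audio total: 64 + 160 = 224 kbps = 0.224 Mbps.
Total bitrate: 6.924 Mbps.
File: 6.924 Mbps × 2520 s = 17448.5 Mb.
At 6 Mbps: 17448.5 / 6 = 2908.1 s ≈ 48.5 minutes.

48 minutes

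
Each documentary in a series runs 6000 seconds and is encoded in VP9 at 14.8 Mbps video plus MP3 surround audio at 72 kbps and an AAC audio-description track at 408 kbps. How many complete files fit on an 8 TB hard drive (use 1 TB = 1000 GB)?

698

Audio total: 72 + 408 = 480 kbps = 0.480 Mbps.
Total bitrate: 15.280 Mbps.
Per item: 15.280 Mbps × 6000 s = 91,680 Mb = 11,460 MB.
Capacity: 8 TB = 64,000,000 Mb; 698.08 items → 698 complete.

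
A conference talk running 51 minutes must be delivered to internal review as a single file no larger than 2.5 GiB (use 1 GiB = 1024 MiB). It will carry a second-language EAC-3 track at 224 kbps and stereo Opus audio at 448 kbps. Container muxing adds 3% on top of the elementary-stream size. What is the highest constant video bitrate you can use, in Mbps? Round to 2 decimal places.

6.14 Mbps

Budget: 2.5 GiB = 21474.8 Mb.
Stream payload after overhead: 21474.8 / 1.03 = 20849.4 Mb.
51 min = 3060 s
Total bitrate budget: 20849.4 Mb / 3060 s = 6.814 Mbps.
Audio total: 224 + 448 = 672 kbps = 0.672 Mbps.
Video: 6.814 − 0.672 = 6.142 Mbps.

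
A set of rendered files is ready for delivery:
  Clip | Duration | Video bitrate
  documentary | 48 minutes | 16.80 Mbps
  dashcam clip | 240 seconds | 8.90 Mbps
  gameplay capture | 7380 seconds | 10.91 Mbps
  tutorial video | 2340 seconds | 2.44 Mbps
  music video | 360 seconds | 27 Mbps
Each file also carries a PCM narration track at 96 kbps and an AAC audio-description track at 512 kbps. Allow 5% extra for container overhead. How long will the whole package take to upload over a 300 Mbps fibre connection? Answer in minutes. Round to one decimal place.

9.0 minutes

Audio total: 96 + 512 = 608 kbps = 0.608 Mbps.
documentary: 17.408 Mbps × 2880 s × 1.05 = 52641.8 Mb
dashcam clip: 9.508 Mbps × 240 s × 1.05 = 2396.0 Mb
gameplay capture: 11.518 Mbps × 7380 s × 1.05 = 89253.0 Mb
tutorial video: 3.048 Mbps × 2340 s × 1.05 = 7488.9 Mb
music video: 27.608 Mbps × 360 s × 1.05 = 10435.8 Mb
Total: 162215.5 Mb = 20276.9 MB.
At 300 Mbps: 162215.5 / 300 = 541 s ≈ 9.01 minutes.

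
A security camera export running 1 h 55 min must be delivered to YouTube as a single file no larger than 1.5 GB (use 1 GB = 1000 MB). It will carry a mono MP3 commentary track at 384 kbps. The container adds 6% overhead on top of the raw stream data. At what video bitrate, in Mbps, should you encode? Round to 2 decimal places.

Budget: 1.5 GB = 12000.0 Mb.
Stream payload after overhead: 12000.0 / 1.06 = 11320.8 Mb.
1 h 55 min = 115 min = 6900 s
Total bitrate budget: 11320.8 Mb / 6900 s = 1.641 Mbps.
Audio: 384 kbps = 0.384 Mbps.
Video: 1.641 − 0.384 = 1.257 Mbps.

1.26 Mbps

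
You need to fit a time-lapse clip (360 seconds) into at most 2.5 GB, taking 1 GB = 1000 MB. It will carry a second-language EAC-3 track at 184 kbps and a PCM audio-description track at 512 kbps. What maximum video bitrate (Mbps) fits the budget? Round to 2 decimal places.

54.86 Mbps

Budget: 2.5 GB = 20000.0 Mb.
Total bitrate budget: 20000.0 Mb / 360 s = 55.556 Mbps.
Audio total: 184 + 512 = 696 kbps = 0.696 Mbps.
Video: 55.556 − 0.696 = 54.860 Mbps.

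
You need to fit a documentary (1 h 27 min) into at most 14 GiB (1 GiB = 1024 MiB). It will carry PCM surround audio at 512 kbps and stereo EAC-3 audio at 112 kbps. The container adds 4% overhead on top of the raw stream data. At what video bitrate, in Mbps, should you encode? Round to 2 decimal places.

Budget: 14 GiB = 120259.1 Mb.
Stream payload after overhead: 120259.1 / 1.04 = 115633.7 Mb.
1 h 27 min = 87 min = 5220 s
Total bitrate budget: 115633.7 Mb / 5220 s = 22.152 Mbps.
Audio total: 512 + 112 = 624 kbps = 0.624 Mbps.
Video: 22.152 − 0.624 = 21.528 Mbps.

21.53 Mbps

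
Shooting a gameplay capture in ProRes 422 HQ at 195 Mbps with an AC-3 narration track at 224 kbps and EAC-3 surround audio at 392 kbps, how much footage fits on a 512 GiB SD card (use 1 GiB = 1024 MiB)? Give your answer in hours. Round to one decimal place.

Audio total: 224 + 392 = 616 kbps = 0.616 Mbps.
Total bitrate: 195 + 0.616 = 195.616 Mbps.
Capacity: 512 GiB = 4,398,047 Mb.
Recording time: 4,398,047 / 195.616 = 22,483 s ≈ 6.25 hours.

6.2 hours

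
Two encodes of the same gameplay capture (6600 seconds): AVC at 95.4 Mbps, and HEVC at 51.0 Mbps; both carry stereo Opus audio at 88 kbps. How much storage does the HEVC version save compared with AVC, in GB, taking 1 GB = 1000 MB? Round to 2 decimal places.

36.63 GB

Audio: 88 kbps = 0.088 Mbps.
AVC: 95.488 Mbps × 6600 s = 630220.8 Mb = 78.778 GB.
HEVC: 51.088 Mbps × 6600 s = 337180.8 Mb = 42.148 GB.
Saving: 78.778 − 42.148 = 36.630 GB.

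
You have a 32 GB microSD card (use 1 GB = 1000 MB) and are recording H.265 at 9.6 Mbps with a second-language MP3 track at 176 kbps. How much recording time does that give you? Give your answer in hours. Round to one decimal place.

Audio: 176 kbps = 0.176 Mbps.
Total bitrate: 9.6 + 0.176 = 9.776 Mbps.
Capacity: 32 GB = 256,000 Mb.
Recording time: 256,000 / 9.776 = 26,187 s ≈ 7.27 hours.

7.3 hours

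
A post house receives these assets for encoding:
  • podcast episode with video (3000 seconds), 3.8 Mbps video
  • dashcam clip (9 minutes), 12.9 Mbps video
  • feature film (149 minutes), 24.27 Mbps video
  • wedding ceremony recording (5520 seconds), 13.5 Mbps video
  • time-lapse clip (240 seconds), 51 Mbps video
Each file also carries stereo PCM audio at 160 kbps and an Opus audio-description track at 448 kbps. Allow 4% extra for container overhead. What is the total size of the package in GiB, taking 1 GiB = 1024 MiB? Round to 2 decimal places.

Audio total: 160 + 448 = 608 kbps = 0.608 Mbps.
podcast episode with video: 4.408 Mbps × 3000 s × 1.04 = 13753.0 Mb
dashcam clip: 13.508 Mbps × 540 s × 1.04 = 7586.1 Mb
feature film: 24.878 Mbps × 8940 s × 1.04 = 231305.7 Mb
wedding ceremony recording: 14.108 Mbps × 5520 s × 1.04 = 80991.2 Mb
time-lapse clip: 51.608 Mbps × 240 s × 1.04 = 12881.4 Mb
Total: 346517.3 Mb = 43314.7 MB.
= 40.34 GiB.

40.34 GiB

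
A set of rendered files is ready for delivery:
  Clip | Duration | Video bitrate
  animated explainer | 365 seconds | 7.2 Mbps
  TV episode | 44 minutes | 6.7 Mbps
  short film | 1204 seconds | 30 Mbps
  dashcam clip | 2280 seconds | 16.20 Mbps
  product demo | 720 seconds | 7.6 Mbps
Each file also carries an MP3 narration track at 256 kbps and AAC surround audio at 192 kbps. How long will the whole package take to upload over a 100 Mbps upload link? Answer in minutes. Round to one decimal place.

17.0 minutes

Audio total: 256 + 192 = 448 kbps = 0.448 Mbps.
animated explainer: 7.648 Mbps × 365 s = 2791.5 Mb
TV episode: 7.148 Mbps × 2640 s = 18870.7 Mb
short film: 30.448 Mbps × 1204 s = 36659.4 Mb
dashcam clip: 16.648 Mbps × 2280 s = 37957.4 Mb
product demo: 8.048 Mbps × 720 s = 5794.6 Mb
Total: 102073.6 Mb = 12759.2 MB.
At 100 Mbps: 102073.6 / 100 = 1021 s ≈ 17 minutes.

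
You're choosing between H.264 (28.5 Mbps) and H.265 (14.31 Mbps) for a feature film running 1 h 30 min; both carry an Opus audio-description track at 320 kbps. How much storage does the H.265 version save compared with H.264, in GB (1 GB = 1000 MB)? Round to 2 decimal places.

1 h 30 min = 90 min = 5400 s
Audio: 320 kbps = 0.320 Mbps.
H.264: 28.820 Mbps × 5400 s = 155628.0 Mb = 19.453 GB.
H.265: 14.630 Mbps × 5400 s = 79002.0 Mb = 9.875 GB.
Saving: 19.453 − 9.875 = 9.578 GB.

9.58 GB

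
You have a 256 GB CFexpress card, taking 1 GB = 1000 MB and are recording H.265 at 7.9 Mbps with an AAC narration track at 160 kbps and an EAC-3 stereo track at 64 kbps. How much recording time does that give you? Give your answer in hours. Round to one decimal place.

70.0 hours

Audio total: 160 + 64 = 224 kbps = 0.224 Mbps.
Total bitrate: 7.9 + 0.224 = 8.124 Mbps.
Capacity: 256 GB = 2,048,000 Mb.
Recording time: 2,048,000 / 8.124 = 252,093 s ≈ 70.0 hours.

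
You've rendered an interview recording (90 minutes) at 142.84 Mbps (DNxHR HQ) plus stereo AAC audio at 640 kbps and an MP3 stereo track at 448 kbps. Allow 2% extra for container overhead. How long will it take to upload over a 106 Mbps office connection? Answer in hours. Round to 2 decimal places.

90 min = 5400 s
Audio total: 640 + 448 = 1088 kbps = 1.088 Mbps.
Total bitrate: 143.928 Mbps.
File: 143.928 Mbps × 5400 s = 777211.2 Mb.
With 2% container overhead: ×1.02. → 792755.4 Mb.
At 106 Mbps: 792755.4 / 106 = 7478.8 s ≈ 2.08 hours.

2.08 hours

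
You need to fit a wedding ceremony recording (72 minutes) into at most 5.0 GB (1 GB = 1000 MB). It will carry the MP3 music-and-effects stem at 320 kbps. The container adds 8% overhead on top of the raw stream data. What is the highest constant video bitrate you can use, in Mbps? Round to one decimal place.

Budget: 5.0 GB = 40000.0 Mb.
Stream payload after overhead: 40000.0 / 1.08 = 37037.0 Mb.
72 min = 4320 s
Total bitrate budget: 37037.0 Mb / 4320 s = 8.573 Mbps.
Audio: 320 kbps = 0.320 Mbps.
Video: 8.573 − 0.320 = 8.253 Mbps.

8.3 Mbps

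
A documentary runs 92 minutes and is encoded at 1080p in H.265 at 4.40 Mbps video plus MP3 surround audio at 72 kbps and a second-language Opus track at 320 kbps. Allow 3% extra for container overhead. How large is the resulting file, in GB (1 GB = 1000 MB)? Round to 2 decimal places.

92 min = 5520 s
Audio total: 72 + 320 = 392 kbps = 0.392 Mbps.
Total bitrate: 4.40 + 0.392 = 4.792 Mbps.
Stream data: 4.792 Mbps × 5520 s = 26451.8 Mb.
With 3% container overhead: ×1.03.
27,245 Mb ÷ 8 = 3,406 MB → 3.406 GB.

3.41 GB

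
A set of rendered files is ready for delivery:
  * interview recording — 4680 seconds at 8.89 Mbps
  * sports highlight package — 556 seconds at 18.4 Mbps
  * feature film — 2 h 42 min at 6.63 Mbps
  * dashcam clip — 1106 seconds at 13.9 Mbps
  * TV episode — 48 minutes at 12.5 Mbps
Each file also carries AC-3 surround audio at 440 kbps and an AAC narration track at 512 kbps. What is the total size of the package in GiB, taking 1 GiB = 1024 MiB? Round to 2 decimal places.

Audio total: 440 + 512 = 952 kbps = 0.952 Mbps.
interview recording: 9.842 Mbps × 4680 s = 46060.6 Mb
sports highlight package: 19.352 Mbps × 556 s = 10759.7 Mb
feature film: 7.582 Mbps × 9720 s = 73697.0 Mb
dashcam clip: 14.852 Mbps × 1106 s = 16426.3 Mb
TV episode: 13.452 Mbps × 2880 s = 38741.8 Mb
Total: 185685.4 Mb = 23210.7 MB.
= 21.62 GiB.

21.62 GiB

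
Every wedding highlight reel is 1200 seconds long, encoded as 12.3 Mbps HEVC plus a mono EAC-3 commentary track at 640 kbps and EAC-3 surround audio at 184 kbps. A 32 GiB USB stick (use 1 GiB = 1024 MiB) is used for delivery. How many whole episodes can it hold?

Audio total: 640 + 184 = 824 kbps = 0.824 Mbps.
Total bitrate: 13.124 Mbps.
Per item: 13.124 Mbps × 1200 s = 15,749 Mb = 1,969 MB.
Capacity: 32 GiB = 274,878 Mb; 17.45 items → 17 complete.

17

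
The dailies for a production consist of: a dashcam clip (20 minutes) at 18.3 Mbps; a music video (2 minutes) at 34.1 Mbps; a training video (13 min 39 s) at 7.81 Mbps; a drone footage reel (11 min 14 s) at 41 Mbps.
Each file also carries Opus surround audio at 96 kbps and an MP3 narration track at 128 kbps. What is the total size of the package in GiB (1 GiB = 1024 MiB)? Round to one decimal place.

7.1 GiB

Audio total: 96 + 128 = 224 kbps = 0.224 Mbps.
dashcam clip: 18.524 Mbps × 1200 s = 22228.8 Mb
music video: 34.324 Mbps × 120 s = 4118.9 Mb
training video: 8.034 Mbps × 819 s = 6579.8 Mb
drone footage reel: 41.224 Mbps × 674 s = 27785.0 Mb
Total: 60712.5 Mb = 7589.1 MB.
= 7.068 GiB.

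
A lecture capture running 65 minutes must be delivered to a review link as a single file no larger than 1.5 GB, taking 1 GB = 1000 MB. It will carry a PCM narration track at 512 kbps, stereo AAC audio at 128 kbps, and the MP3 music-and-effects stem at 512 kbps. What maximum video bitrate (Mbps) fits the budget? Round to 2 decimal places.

Budget: 1.5 GB = 12000.0 Mb.
65 min = 3900 s
Total bitrate budget: 12000.0 Mb / 3900 s = 3.077 Mbps.
Audio total: 512 + 128 + 512 = 1152 kbps = 1.152 Mbps.
Video: 3.077 − 1.152 = 1.925 Mbps.

1.92 Mbps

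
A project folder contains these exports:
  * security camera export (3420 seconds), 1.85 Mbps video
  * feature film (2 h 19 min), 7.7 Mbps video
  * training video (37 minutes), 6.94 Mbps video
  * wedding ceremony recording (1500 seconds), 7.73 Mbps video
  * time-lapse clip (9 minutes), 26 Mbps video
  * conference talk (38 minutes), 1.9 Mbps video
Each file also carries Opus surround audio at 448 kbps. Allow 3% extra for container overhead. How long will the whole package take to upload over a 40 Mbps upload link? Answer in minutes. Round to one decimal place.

Audio: 448 kbps = 0.448 Mbps.
security camera export: 2.298 Mbps × 3420 s × 1.03 = 8094.9 Mb
feature film: 8.148 Mbps × 8340 s × 1.03 = 69992.9 Mb
training video: 7.388 Mbps × 2220 s × 1.03 = 16893.4 Mb
wedding ceremony recording: 8.178 Mbps × 1500 s × 1.03 = 12635.0 Mb
time-lapse clip: 26.448 Mbps × 540 s × 1.03 = 14710.4 Mb
conference talk: 2.348 Mbps × 2280 s × 1.03 = 5514.0 Mb
Total: 127840.7 Mb = 15980.1 MB.
At 40 Mbps: 127840.7 / 40 = 3196 s ≈ 53.3 minutes.

53.3 minutes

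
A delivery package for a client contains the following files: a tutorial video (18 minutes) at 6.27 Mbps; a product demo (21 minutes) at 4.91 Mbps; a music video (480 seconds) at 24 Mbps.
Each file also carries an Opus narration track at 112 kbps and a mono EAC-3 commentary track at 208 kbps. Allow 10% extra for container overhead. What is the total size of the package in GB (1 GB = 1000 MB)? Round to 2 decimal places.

Audio total: 112 + 208 = 320 kbps = 0.320 Mbps.
tutorial video: 6.590 Mbps × 1080 s × 1.10 = 7828.9 Mb
product demo: 5.230 Mbps × 1260 s × 1.10 = 7248.8 Mb
music video: 24.320 Mbps × 480 s × 1.10 = 12841.0 Mb
Total: 27918.7 Mb = 3489.8 MB.
= 3.490 GB.

3.49 GB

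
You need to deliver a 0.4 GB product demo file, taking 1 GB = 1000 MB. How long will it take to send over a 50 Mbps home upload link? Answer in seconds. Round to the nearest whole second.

64 seconds

File: 0.4 GB = 3200.0 Mb.
At 50 Mbps: 3200.0 / 50 = 64.0 s ≈ 64 seconds.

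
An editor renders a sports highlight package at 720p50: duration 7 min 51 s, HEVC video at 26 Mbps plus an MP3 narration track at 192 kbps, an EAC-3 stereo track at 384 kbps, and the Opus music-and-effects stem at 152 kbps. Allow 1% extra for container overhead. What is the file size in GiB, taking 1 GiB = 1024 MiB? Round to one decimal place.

1.5 GiB

7 min 51 s = 471 s
Audio total: 192 + 384 + 152 = 728 kbps = 0.728 Mbps.
Total bitrate: 26 + 0.728 = 26.728 Mbps.
Stream data: 26.728 Mbps × 471 s = 12588.9 Mb.
With 1% container overhead: ×1.01.
12,715 Mb = 1,589,347,110 bytes ÷ 1,073,741,824 = 1.480 GiB.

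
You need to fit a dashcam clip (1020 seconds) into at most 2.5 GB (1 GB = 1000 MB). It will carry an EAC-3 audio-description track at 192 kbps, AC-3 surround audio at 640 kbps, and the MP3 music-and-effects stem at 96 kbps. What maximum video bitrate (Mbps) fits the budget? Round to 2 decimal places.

18.68 Mbps

Budget: 2.5 GB = 20000.0 Mb.
Total bitrate budget: 20000.0 Mb / 1020 s = 19.608 Mbps.
Audio total: 192 + 640 + 96 = 928 kbps = 0.928 Mbps.
Video: 19.608 − 0.928 = 18.680 Mbps.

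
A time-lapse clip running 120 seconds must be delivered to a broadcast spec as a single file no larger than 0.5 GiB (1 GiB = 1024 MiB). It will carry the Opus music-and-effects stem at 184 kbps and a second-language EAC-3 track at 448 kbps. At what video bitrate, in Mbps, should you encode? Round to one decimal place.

35.2 Mbps

Budget: 0.5 GiB = 4295.0 Mb.
Total bitrate budget: 4295.0 Mb / 120 s = 35.791 Mbps.
Audio total: 184 + 448 = 632 kbps = 0.632 Mbps.
Video: 35.791 − 0.632 = 35.159 Mbps.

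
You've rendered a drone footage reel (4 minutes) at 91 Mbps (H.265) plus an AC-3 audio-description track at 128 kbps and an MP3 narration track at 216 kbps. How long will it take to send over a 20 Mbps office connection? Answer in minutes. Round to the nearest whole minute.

4 min = 240 s
Audio total: 128 + 216 = 344 kbps = 0.344 Mbps.
Total bitrate: 91.344 Mbps.
File: 91.344 Mbps × 240 s = 21922.6 Mb.
At 20 Mbps: 21922.6 / 20 = 1096.1 s ≈ 18.3 minutes.

18 minutes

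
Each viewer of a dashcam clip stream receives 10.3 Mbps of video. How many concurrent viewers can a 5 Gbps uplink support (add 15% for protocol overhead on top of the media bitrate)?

422

On the wire with 15% overhead: 11.845 Mbps.
5 Gbps = 5,000 Mbps; 5,000 / 11.845 = 422.12 → 422 viewers.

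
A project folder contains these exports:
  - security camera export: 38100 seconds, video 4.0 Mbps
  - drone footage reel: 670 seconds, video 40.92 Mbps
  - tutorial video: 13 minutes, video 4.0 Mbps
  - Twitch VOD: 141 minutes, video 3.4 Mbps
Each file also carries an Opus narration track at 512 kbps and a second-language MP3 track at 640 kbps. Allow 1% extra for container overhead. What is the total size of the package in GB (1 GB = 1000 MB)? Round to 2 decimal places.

Audio total: 512 + 640 = 1152 kbps = 1.152 Mbps.
security camera export: 5.152 Mbps × 38100 s × 1.01 = 198254.1 Mb
drone footage reel: 42.072 Mbps × 670 s × 1.01 = 28470.1 Mb
tutorial video: 5.152 Mbps × 780 s × 1.01 = 4058.7 Mb
Twitch VOD: 4.552 Mbps × 8460 s × 1.01 = 38895.0 Mb
Total: 269678.0 Mb = 33709.7 MB.
= 33.71 GB.

33.71 GB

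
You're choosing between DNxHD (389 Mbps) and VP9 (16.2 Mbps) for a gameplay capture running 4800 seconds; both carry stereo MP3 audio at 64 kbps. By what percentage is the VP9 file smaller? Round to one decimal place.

Audio: 64 kbps = 0.064 Mbps.
DNxHD: 389.064 Mbps × 4800 s = 1867507.2 Mb = 233.438 GB.
VP9: 16.264 Mbps × 4800 s = 78067.2 Mb = 9.758 GB.
Reduction: (1 − 9.758/233.438) × 100 = 95.82%.

95.8%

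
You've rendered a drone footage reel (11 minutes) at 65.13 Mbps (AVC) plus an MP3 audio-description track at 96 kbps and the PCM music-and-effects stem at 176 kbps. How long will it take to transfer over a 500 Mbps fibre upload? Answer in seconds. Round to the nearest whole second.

11 min = 660 s
Audio total: 96 + 176 = 272 kbps = 0.272 Mbps.
Total bitrate: 65.402 Mbps.
File: 65.402 Mbps × 660 s = 43165.3 Mb.
At 500 Mbps: 43165.3 / 500 = 86.3 s ≈ 86.3 seconds.

86 seconds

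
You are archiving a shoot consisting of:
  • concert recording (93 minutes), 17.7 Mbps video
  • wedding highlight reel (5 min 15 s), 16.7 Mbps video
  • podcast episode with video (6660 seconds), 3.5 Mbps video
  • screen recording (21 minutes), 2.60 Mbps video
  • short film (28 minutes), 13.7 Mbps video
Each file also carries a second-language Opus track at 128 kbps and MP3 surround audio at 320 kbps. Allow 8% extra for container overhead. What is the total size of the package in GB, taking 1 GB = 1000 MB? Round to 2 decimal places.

21.68 GB

Audio total: 128 + 320 = 448 kbps = 0.448 Mbps.
concert recording: 18.148 Mbps × 5580 s × 1.08 = 109367.1 Mb
wedding highlight reel: 17.148 Mbps × 315 s × 1.08 = 5833.7 Mb
podcast episode with video: 3.948 Mbps × 6660 s × 1.08 = 28397.2 Mb
screen recording: 3.048 Mbps × 1260 s × 1.08 = 4147.7 Mb
short film: 14.148 Mbps × 1680 s × 1.08 = 25670.1 Mb
Total: 173415.9 Mb = 21677.0 MB.
= 21.68 GB.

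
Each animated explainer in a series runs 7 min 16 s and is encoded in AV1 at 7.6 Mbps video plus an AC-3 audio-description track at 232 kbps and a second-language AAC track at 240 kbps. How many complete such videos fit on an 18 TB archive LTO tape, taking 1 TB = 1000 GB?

7 min 16 s = 436 s
Audio total: 232 + 240 = 472 kbps = 0.472 Mbps.
Total bitrate: 8.072 Mbps.
Per item: 8.072 Mbps × 436 s = 3,519 Mb = 439.9 MB.
Capacity: 18 TB = 144,000,000 Mb; 40916.16 items → 40916 complete.

40916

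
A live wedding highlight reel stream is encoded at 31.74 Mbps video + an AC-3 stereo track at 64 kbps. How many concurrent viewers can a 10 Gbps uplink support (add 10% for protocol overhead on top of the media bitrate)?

Audio: 64 kbps = 0.064 Mbps.
Per-viewer media rate: 31.804 Mbps.
On the wire with 10% overhead: 34.984 Mbps.
10 Gbps = 10,000 Mbps; 10,000 / 34.984 = 285.84 → 285 viewers.

285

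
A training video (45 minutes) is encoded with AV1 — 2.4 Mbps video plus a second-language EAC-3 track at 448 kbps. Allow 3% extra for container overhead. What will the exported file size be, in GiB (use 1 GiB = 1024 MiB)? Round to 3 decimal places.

45 min = 2700 s
Audio: 448 kbps = 0.448 Mbps.
Total bitrate: 2.4 + 0.448 = 2.848 Mbps.
Stream data: 2.848 Mbps × 2700 s = 7689.6 Mb.
With 3% container overhead: ×1.03.
7,920 Mb = 990,036,000 bytes ÷ 1,073,741,824 = 0.922 GiB.

0.922 GiB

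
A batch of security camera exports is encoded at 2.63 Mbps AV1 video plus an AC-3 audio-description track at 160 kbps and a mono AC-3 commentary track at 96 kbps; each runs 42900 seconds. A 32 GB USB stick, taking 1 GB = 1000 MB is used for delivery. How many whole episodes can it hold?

Audio total: 160 + 96 = 256 kbps = 0.256 Mbps.
Total bitrate: 2.886 Mbps.
Per item: 2.886 Mbps × 42900 s = 123,809 Mb = 15,476 MB.
Capacity: 32 GB = 256,000 Mb; 2.07 items → 2 complete.

2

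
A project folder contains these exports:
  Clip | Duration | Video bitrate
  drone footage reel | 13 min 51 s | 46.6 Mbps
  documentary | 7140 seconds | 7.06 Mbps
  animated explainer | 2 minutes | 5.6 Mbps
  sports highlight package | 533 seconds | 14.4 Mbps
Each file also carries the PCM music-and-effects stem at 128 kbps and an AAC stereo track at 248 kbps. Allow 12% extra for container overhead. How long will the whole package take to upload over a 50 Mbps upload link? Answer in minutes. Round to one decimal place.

Audio total: 128 + 248 = 376 kbps = 0.376 Mbps.
drone footage reel: 46.976 Mbps × 831 s × 1.12 = 43721.5 Mb
documentary: 7.436 Mbps × 7140 s × 1.12 = 59464.2 Mb
animated explainer: 5.976 Mbps × 120 s × 1.12 = 803.2 Mb
sports highlight package: 14.776 Mbps × 533 s × 1.12 = 8820.7 Mb
Total: 112809.6 Mb = 14101.2 MB.
At 50 Mbps: 112809.6 / 50 = 2256 s ≈ 37.6 minutes.

37.6 minutes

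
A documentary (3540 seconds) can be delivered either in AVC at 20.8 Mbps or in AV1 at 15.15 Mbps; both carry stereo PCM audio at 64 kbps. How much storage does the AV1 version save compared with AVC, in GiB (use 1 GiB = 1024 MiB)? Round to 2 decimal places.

2.33 GiB

Audio: 64 kbps = 0.064 Mbps.
AVC: 20.864 Mbps × 3540 s = 73858.6 Mb = 8.598 GiB.
AV1: 15.214 Mbps × 3540 s = 53857.6 Mb = 6.270 GiB.
Saving: 8.598 − 6.270 = 2.328 GiB.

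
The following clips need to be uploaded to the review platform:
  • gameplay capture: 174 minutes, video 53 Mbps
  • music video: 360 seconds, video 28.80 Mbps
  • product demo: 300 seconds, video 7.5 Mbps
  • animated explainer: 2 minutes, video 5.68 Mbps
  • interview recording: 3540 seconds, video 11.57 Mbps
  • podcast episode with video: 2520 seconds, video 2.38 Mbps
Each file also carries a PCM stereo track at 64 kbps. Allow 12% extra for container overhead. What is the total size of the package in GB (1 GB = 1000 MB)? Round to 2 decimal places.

86.06 GB

Audio: 64 kbps = 0.064 Mbps.
gameplay capture: 53.064 Mbps × 10440 s × 1.12 = 620466.7 Mb
music video: 28.864 Mbps × 360 s × 1.12 = 11638.0 Mb
product demo: 7.564 Mbps × 300 s × 1.12 = 2541.5 Mb
animated explainer: 5.744 Mbps × 120 s × 1.12 = 772.0 Mb
interview recording: 11.634 Mbps × 3540 s × 1.12 = 46126.5 Mb
podcast episode with video: 2.444 Mbps × 2520 s × 1.12 = 6897.9 Mb
Total: 688442.6 Mb = 86055.3 MB.
= 86.06 GB.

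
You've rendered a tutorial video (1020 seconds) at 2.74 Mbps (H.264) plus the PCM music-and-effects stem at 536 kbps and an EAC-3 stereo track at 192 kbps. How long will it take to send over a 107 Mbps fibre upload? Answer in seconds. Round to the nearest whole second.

Audio total: 536 + 192 = 728 kbps = 0.728 Mbps.
Total bitrate: 3.468 Mbps.
File: 3.468 Mbps × 1020 s = 3537.4 Mb.
At 107 Mbps: 3537.4 / 107 = 33.1 s ≈ 33.1 seconds.

33 seconds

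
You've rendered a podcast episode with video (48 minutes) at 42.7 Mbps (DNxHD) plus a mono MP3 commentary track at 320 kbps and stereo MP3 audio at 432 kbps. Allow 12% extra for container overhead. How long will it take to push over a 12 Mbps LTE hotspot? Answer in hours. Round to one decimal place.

3.2 hours

48 min = 2880 s
Audio total: 320 + 432 = 752 kbps = 0.752 Mbps.
Total bitrate: 43.452 Mbps.
File: 43.452 Mbps × 2880 s = 125141.8 Mb.
With 12% container overhead: ×1.12. → 140158.8 Mb.
At 12 Mbps: 140158.8 / 12 = 11679.9 s ≈ 3.24 hours.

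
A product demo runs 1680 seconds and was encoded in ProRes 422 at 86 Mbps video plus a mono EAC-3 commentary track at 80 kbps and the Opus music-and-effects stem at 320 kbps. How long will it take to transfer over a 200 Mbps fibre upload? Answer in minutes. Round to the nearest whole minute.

12 minutes

Audio total: 80 + 320 = 400 kbps = 0.400 Mbps.
Total bitrate: 86.400 Mbps.
File: 86.400 Mbps × 1680 s = 145152.0 Mb.
At 200 Mbps: 145152.0 / 200 = 725.8 s ≈ 12.1 minutes.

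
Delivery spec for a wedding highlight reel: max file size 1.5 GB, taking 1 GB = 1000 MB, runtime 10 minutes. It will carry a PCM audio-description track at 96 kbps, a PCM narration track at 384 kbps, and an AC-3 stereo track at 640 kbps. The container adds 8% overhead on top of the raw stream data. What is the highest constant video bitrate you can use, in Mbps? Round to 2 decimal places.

Budget: 1.5 GB = 12000.0 Mb.
Stream payload after overhead: 12000.0 / 1.08 = 11111.1 Mb.
10 min = 600 s
Total bitrate budget: 11111.1 Mb / 600 s = 18.519 Mbps.
Audio total: 96 + 384 + 640 = 1120 kbps = 1.120 Mbps.
Video: 18.519 − 1.120 = 17.399 Mbps.

17.40 Mbps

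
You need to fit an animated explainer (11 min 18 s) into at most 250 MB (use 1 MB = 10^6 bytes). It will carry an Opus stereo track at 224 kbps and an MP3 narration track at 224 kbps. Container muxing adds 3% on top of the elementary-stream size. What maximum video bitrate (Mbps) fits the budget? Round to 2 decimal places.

Budget: 250 MB = 2000.0 Mb.
Stream payload after overhead: 2000.0 / 1.03 = 1941.7 Mb.
11 min 18 s = 678 s
Total bitrate budget: 1941.7 Mb / 678 s = 2.864 Mbps.
Audio total: 224 + 224 = 448 kbps = 0.448 Mbps.
Video: 2.864 − 0.448 = 2.416 Mbps.

2.42 Mbps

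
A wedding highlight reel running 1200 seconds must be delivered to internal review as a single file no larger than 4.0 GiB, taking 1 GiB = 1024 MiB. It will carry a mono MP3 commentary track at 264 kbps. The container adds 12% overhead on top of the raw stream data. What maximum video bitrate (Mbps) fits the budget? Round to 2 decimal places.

25.30 Mbps

Budget: 4.0 GiB = 34359.7 Mb.
Stream payload after overhead: 34359.7 / 1.12 = 30678.3 Mb.
Total bitrate budget: 30678.3 Mb / 1200 s = 25.565 Mbps.
Audio: 264 kbps = 0.264 Mbps.
Video: 25.565 − 0.264 = 25.301 Mbps.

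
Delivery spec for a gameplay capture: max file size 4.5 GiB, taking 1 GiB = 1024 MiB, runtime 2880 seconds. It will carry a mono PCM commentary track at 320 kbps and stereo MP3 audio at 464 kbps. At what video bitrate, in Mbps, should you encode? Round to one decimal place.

Budget: 4.5 GiB = 38654.7 Mb.
Total bitrate budget: 38654.7 Mb / 2880 s = 13.422 Mbps.
Audio total: 320 + 464 = 784 kbps = 0.784 Mbps.
Video: 13.422 − 0.784 = 12.638 Mbps.

12.6 Mbps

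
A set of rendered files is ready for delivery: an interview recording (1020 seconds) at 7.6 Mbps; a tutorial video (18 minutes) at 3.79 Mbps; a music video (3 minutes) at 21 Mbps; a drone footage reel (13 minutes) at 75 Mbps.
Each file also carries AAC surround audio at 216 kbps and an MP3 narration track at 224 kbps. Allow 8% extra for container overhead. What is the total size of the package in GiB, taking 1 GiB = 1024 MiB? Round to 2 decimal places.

Audio total: 216 + 224 = 440 kbps = 0.440 Mbps.
interview recording: 8.040 Mbps × 1020 s × 1.08 = 8856.9 Mb
tutorial video: 4.230 Mbps × 1080 s × 1.08 = 4933.9 Mb
music video: 21.440 Mbps × 180 s × 1.08 = 4167.9 Mb
drone footage reel: 75.440 Mbps × 780 s × 1.08 = 63550.7 Mb
Total: 81509.3 Mb = 10188.7 MB.
= 9.489 GiB.

9.49 GiB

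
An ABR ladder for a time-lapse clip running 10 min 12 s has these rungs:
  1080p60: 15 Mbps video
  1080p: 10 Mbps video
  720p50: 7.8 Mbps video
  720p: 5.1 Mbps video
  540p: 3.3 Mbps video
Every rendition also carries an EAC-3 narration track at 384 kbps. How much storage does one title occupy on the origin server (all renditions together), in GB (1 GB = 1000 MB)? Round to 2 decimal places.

10 min 12 s = 612 s
Audio: 384 kbps = 0.384 Mbps.
Sum of rendition bitrates: (15+0.384) + (10+0.384) + (7.8+0.384) + (5.1+0.384) + (3.3+0.384) = 43.120 Mbps.
× 612 s = 26,389 Mb = 3,299 MB = 3.299 GB.

3.30 GB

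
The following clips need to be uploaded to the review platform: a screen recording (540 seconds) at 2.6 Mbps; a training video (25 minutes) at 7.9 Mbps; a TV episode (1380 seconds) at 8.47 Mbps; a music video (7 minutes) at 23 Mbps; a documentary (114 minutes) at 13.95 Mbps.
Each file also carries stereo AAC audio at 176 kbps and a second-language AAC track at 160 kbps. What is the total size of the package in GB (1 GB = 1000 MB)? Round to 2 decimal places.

Audio total: 176 + 160 = 336 kbps = 0.336 Mbps.
screen recording: 2.936 Mbps × 540 s = 1585.4 Mb
training video: 8.236 Mbps × 1500 s = 12354.0 Mb
TV episode: 8.806 Mbps × 1380 s = 12152.3 Mb
music video: 23.336 Mbps × 420 s = 9801.1 Mb
documentary: 14.286 Mbps × 6840 s = 97716.2 Mb
Total: 133609.1 Mb = 16701.1 MB.
= 16.70 GB.

16.70 GB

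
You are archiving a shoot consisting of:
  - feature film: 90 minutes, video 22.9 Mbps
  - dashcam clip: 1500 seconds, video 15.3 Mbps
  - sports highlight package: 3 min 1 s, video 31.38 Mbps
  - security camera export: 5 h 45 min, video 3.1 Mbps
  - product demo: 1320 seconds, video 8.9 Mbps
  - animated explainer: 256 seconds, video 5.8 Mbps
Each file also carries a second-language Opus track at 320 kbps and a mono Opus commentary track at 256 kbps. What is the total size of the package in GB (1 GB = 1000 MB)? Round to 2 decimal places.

Audio total: 320 + 256 = 576 kbps = 0.576 Mbps.
feature film: 23.476 Mbps × 5400 s = 126770.4 Mb
dashcam clip: 15.876 Mbps × 1500 s = 23814.0 Mb
sports highlight package: 31.956 Mbps × 181 s = 5784.0 Mb
security camera export: 3.676 Mbps × 20700 s = 76093.2 Mb
product demo: 9.476 Mbps × 1320 s = 12508.3 Mb
animated explainer: 6.376 Mbps × 256 s = 1632.3 Mb
Total: 246602.2 Mb = 30825.3 MB.
= 30.83 GB.

30.83 GB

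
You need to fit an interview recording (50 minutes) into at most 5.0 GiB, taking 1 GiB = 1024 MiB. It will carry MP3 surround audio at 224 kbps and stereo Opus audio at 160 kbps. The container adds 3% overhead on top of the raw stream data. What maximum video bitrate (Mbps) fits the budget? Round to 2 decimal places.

13.52 Mbps

Budget: 5.0 GiB = 42949.7 Mb.
Stream payload after overhead: 42949.7 / 1.03 = 41698.7 Mb.
50 min = 3000 s
Total bitrate budget: 41698.7 Mb / 3000 s = 13.900 Mbps.
Audio total: 224 + 160 = 384 kbps = 0.384 Mbps.
Video: 13.900 − 0.384 = 13.516 Mbps.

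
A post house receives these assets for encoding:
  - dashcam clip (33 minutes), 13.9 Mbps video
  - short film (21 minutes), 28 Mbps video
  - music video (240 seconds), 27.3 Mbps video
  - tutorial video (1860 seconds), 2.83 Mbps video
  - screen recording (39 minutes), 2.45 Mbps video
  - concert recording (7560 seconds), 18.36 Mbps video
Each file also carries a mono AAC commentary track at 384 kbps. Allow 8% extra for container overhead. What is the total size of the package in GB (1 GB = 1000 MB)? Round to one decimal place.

Audio: 384 kbps = 0.384 Mbps.
dashcam clip: 14.284 Mbps × 1980 s × 1.08 = 30544.9 Mb
short film: 28.384 Mbps × 1260 s × 1.08 = 38624.9 Mb
music video: 27.684 Mbps × 240 s × 1.08 = 7175.7 Mb
tutorial video: 3.214 Mbps × 1860 s × 1.08 = 6456.3 Mb
screen recording: 2.834 Mbps × 2340 s × 1.08 = 7162.1 Mb
concert recording: 18.744 Mbps × 7560 s × 1.08 = 153041.0 Mb
Total: 243004.9 Mb = 30375.6 MB.
= 30.38 GB.

30.4 GB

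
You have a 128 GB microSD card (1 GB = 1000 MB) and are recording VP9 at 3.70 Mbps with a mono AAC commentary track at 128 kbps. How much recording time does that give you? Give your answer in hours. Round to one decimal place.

Audio: 128 kbps = 0.128 Mbps.
Total bitrate: 3.70 + 0.128 = 3.828 Mbps.
Capacity: 128 GB = 1,024,000 Mb.
Recording time: 1,024,000 / 3.828 = 267,503 s ≈ 74.3 hours.

74.3 hours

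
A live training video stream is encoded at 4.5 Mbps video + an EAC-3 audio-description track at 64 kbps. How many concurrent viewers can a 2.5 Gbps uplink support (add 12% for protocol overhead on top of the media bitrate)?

489

Audio: 64 kbps = 0.064 Mbps.
Per-viewer media rate: 4.564 Mbps.
On the wire with 12% overhead: 5.112 Mbps.
2.5 Gbps = 2,500 Mbps; 2,500 / 5.112 = 489.08 → 489 viewers.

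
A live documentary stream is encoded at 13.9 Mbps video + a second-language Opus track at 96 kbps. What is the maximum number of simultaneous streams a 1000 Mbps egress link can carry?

Audio: 96 kbps = 0.096 Mbps.
Per-viewer media rate: 13.996 Mbps.
1000 Mbps = 1,000 Mbps; 1,000 / 13.996 = 71.45 → 71 viewers.

71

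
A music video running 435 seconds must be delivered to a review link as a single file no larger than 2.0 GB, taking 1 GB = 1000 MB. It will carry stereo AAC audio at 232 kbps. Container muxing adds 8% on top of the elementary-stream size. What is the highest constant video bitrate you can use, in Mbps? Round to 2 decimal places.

Budget: 2.0 GB = 16000.0 Mb.
Stream payload after overhead: 16000.0 / 1.08 = 14814.8 Mb.
Total bitrate budget: 14814.8 Mb / 435 s = 34.057 Mbps.
Audio: 232 kbps = 0.232 Mbps.
Video: 34.057 − 0.232 = 33.825 Mbps.

33.83 Mbps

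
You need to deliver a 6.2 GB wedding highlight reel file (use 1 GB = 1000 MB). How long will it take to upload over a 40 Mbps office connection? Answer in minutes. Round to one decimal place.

File: 6.2 GB = 49600.0 Mb.
At 40 Mbps: 49600.0 / 40 = 1240.0 s ≈ 20.7 minutes.

20.7 minutes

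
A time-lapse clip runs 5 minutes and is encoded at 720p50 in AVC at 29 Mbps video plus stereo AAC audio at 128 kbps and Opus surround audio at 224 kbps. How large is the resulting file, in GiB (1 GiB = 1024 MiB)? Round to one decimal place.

5 min = 300 s
Audio total: 128 + 224 = 352 kbps = 0.352 Mbps.
Total bitrate: 29 + 0.352 = 29.352 Mbps.
Stream data: 29.352 Mbps × 300 s = 8805.6 Mb.
8,806 Mb = 1,100,700,000 bytes ÷ 1,073,741,824 = 1.025 GiB.

1.0 GiB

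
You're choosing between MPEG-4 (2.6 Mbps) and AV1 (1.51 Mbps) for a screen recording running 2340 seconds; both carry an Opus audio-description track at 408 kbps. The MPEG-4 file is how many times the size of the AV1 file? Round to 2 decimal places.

Audio: 408 kbps = 0.408 Mbps.
MPEG-4: 3.008 Mbps × 2340 s = 7038.7 Mb = 0.819 GiB.
AV1: 1.918 Mbps × 2340 s = 4488.1 Mb = 0.522 GiB.
Ratio: 0.819 / 0.522 = 1.568.

1.57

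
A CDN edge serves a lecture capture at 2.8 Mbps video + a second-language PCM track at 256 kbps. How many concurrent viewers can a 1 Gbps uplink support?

327

Audio: 256 kbps = 0.256 Mbps.
Per-viewer media rate: 3.056 Mbps.
1 Gbps = 1,000 Mbps; 1,000 / 3.056 = 327.23 → 327 viewers.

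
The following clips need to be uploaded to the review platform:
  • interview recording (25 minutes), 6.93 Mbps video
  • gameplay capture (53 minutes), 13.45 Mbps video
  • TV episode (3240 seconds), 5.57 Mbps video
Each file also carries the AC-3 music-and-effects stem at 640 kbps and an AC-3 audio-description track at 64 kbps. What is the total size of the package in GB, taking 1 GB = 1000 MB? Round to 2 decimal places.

Audio total: 640 + 64 = 704 kbps = 0.704 Mbps.
interview recording: 7.634 Mbps × 1500 s = 11451.0 Mb
gameplay capture: 14.154 Mbps × 3180 s = 45009.7 Mb
TV episode: 6.274 Mbps × 3240 s = 20327.8 Mb
Total: 76788.5 Mb = 9598.6 MB.
= 9.599 GB.

9.60 GB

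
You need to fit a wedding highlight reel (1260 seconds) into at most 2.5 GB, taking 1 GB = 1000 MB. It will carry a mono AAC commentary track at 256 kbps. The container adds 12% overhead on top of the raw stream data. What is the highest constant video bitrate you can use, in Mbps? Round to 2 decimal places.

Budget: 2.5 GB = 20000.0 Mb.
Stream payload after overhead: 20000.0 / 1.12 = 17857.1 Mb.
Total bitrate budget: 17857.1 Mb / 1260 s = 14.172 Mbps.
Audio: 256 kbps = 0.256 Mbps.
Video: 14.172 − 0.256 = 13.916 Mbps.

13.92 Mbps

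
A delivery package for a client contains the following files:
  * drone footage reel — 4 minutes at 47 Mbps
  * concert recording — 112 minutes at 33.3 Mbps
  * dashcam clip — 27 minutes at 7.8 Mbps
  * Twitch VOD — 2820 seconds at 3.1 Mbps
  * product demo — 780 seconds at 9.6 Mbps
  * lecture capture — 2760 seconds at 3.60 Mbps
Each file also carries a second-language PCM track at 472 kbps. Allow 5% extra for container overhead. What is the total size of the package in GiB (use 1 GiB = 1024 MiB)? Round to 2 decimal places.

Audio: 472 kbps = 0.472 Mbps.
drone footage reel: 47.472 Mbps × 240 s × 1.05 = 11962.9 Mb
concert recording: 33.772 Mbps × 6720 s × 1.05 = 238295.2 Mb
dashcam clip: 8.272 Mbps × 1620 s × 1.05 = 14070.7 Mb
Twitch VOD: 3.572 Mbps × 2820 s × 1.05 = 10576.7 Mb
product demo: 10.072 Mbps × 780 s × 1.05 = 8249.0 Mb
lecture capture: 4.072 Mbps × 2760 s × 1.05 = 11800.7 Mb
Total: 294955.2 Mb = 36869.4 MB.
= 34.34 GiB.

34.34 GiB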